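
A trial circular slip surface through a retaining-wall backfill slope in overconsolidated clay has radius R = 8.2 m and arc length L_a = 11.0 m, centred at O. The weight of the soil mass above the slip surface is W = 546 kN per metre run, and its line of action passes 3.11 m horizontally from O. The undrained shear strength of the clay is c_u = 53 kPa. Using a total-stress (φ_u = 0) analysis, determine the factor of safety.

FS = 2.82

Taking moments about the centre O, the resisting moment is provided by the undrained shear strength acting along the arc:
M_R = c_u·L_a·R = 53·11.00·8.2 = 4780.6 kN·m/m
M_D = W·d = 546·3.11 = 1698.1 kN·m/m
FS = M_R / M_D = 4780.6 / 1698.1 = 2.815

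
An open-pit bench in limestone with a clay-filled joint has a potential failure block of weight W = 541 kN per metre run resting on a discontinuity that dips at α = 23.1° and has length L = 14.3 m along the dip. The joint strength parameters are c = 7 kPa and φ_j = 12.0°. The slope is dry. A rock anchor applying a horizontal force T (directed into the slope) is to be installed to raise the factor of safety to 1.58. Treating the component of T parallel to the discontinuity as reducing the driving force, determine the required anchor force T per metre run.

T = 84 kN/m

Resolving forces along and normal to the sliding plane, with the horizontal anchor force T adding T·sinα to the effective normal force and T·cosα acting up the plane against the driving force:
FS = [cL + (W cosα + T sinα) tanφ_j] / [W sinα − T cosα]
Without the anchor: N' = 497.6 kN/m, driving T_d = 212.3 kN/m, resisting R = 7·14.3 + 497.6·tan12.0° = 205.9 kN/m, FS = 0.97.
Setting FS = 1.58 and solving for T:
1.58·(212.3 − T cos23.1°) = 205.9 + T sin23.1°·tan12.0°
T·(sin23.1°·tan12.0° + 1.58·cos23.1°) = 1.58·212.3 − 205.9
T·(0.3923·0.2126 + 1.58·0.9198) = 335.4 − 205.9 = 129.5
T·1.5367 = 129.5
T = 84.3 kN/m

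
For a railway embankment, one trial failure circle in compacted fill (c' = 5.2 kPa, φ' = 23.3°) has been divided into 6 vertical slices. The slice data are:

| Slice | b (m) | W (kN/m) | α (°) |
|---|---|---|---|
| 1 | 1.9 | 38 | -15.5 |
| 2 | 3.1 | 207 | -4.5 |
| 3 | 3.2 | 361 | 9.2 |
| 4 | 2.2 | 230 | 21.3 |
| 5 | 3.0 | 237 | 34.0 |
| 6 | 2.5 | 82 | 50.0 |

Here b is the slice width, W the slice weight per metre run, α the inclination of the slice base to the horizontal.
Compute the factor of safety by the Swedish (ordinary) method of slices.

Ordinary method of slices: FS = Σ[c'·Δl_i + (W_i cosα_i)·tanφ'] / Σ W_i sinα_i, with Δl_i = b_i / cosα_i.
Slice 1: Δl = 1.9/cos(-15.5°) = 1.972 m; N'_1 = 38·cos(-15.5°) = 36.6; c'Δl = 10.25; W sinα = -10.2
Slice 2: Δl = 3.1/cos(-4.5°) = 3.110 m; N'_2 = 207·cos(-4.5°) = 206.4; c'Δl = 16.17; W sinα = -16.2
Slice 3: Δl = 3.2/cos9.2° = 3.242 m; N'_3 = 361·cos9.2° = 356.4; c'Δl = 16.86; W sinα = 57.7
Slice 4: Δl = 2.2/cos21.3° = 2.361 m; N'_4 = 230·cos21.3° = 214.3; c'Δl = 12.28; W sinα = 83.5
Slice 5: Δl = 3.0/cos34.0° = 3.619 m; N'_5 = 237·cos34.0° = 196.5; c'Δl = 18.82; W sinα = 132.5
Slice 6: Δl = 2.5/cos50.0° = 3.889 m; N'_6 = 82·cos50.0° = 52.7; c'Δl = 20.22; W sinα = 62.8
Σc'Δl = 94.6 kN/m; ΣN' = 1062.8 kN/m; ΣW sinα = 310.2 kN/m
Resisting = 94.6 + 1062.8·tan23.3° = 94.6 + 457.7 = 552.3 kN/m
FS = 552.3 / 310.2 = 1.780

FS = 1.78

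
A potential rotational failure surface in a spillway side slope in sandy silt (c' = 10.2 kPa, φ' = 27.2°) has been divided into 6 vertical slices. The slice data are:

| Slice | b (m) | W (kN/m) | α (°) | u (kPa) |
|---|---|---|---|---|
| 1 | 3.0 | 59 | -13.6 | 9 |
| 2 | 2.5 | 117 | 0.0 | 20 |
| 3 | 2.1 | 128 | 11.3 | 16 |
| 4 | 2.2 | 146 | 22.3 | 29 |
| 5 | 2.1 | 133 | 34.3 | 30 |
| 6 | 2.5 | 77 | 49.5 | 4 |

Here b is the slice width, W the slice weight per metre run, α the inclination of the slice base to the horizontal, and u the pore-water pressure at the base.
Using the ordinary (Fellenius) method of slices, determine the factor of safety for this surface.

Ordinary method of slices: FS = Σ[c'·Δl_i + (W_i cosα_i − u_i·Δl_i)·tanφ'] / Σ W_i sinα_i, with Δl_i = b_i / cosα_i.
Slice 1: Δl = 3.0/cos(-13.6°) = 3.087 m; N'_1 = 59·cos(-13.6°) − 9·3.087 = 29.6; c'Δl = 31.48; W sinα = -13.9
Slice 2: Δl = 2.5/cos0.0° = 2.500 m; N'_2 = 117·cos0.0° − 20·2.500 = 67.0; c'Δl = 25.50; W sinα = 0.0
Slice 3: Δl = 2.1/cos11.3° = 2.142 m; N'_3 = 128·cos11.3° − 16·2.142 = 91.3; c'Δl = 21.84; W sinα = 25.1
Slice 4: Δl = 2.2/cos22.3° = 2.378 m; N'_4 = 146·cos22.3° − 29·2.378 = 66.1; c'Δl = 24.25; W sinα = 55.4
Slice 5: Δl = 2.1/cos34.3° = 2.542 m; N'_5 = 133·cos34.3° − 30·2.542 = 33.6; c'Δl = 25.93; W sinα = 74.9
Slice 6: Δl = 2.5/cos49.5° = 3.849 m; N'_6 = 77·cos49.5° − 4·3.849 = 34.6; c'Δl = 39.26; W sinα = 58.6
Σc'Δl = 168.3 kN/m; ΣN' = 322.2 kN/m; ΣW sinα = 200.1 kN/m
Resisting = 168.3 + 322.2·tan27.2° = 168.3 + 165.6 = 333.8 kN/m
FS = 333.8 / 200.1 = 1.668

FS = 1.67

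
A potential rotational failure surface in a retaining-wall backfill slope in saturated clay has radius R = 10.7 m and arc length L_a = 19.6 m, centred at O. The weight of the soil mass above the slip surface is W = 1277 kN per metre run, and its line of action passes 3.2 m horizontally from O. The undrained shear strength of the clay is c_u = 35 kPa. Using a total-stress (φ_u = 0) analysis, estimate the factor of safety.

FS = 1.80

Taking moments about the centre O, the resisting moment is provided by the undrained shear strength acting along the arc:
M_R = c_u·L_a·R = 35·19.60·10.7 = 7340.2 kN·m/m
M_D = W·d = 1277·3.2 = 4086.4 kN·m/m
FS = M_R / M_D = 7340.2 / 4086.4 = 1.796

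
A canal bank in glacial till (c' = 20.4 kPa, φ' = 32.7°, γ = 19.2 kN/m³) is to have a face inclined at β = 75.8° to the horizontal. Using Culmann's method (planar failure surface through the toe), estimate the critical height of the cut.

H_c = 12.85 m

Culmann's analysis gives the critical failure plane at α_cr = (β + φ')/2 = (75.8 + 32.7)/2 = 54.2°, and the critical height
H_c = (4c'/γ) · sinβ cosφ' / [1 − cos(β − φ')]
    = (4·20.4/19.2) · sin75.8°·cos32.7° / [1 − cos(43.1°)]
    = 4.250 · 0.9694·0.8415 / [1 − 0.7302]
    = 4.250 · 0.8158 / 0.2698
    = 12.85 m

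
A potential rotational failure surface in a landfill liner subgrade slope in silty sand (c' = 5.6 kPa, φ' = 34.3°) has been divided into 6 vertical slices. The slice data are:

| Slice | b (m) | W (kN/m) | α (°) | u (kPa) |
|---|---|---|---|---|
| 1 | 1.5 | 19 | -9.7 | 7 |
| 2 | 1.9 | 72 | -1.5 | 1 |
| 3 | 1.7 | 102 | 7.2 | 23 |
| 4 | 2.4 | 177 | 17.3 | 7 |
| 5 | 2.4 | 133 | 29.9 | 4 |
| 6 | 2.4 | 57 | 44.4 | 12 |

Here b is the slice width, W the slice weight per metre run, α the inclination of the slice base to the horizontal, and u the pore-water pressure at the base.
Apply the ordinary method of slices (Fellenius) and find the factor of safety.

Ordinary method of slices: FS = Σ[c'·Δl_i + (W_i cosα_i − u_i·Δl_i)·tanφ'] / Σ W_i sinα_i, with Δl_i = b_i / cosα_i.
Slice 1: Δl = 1.5/cos(-9.7°) = 1.522 m; N'_1 = 19·cos(-9.7°) − 7·1.522 = 8.1; c'Δl = 8.52; W sinα = -3.2
Slice 2: Δl = 1.9/cos(-1.5°) = 1.901 m; N'_2 = 72·cos(-1.5°) − 1·1.901 = 70.1; c'Δl = 10.64; W sinα = -1.9
Slice 3: Δl = 1.7/cos7.2° = 1.714 m; N'_3 = 102·cos7.2° − 23·1.714 = 61.8; c'Δl = 9.60; W sinα = 12.8
Slice 4: Δl = 2.4/cos17.3° = 2.514 m; N'_4 = 177·cos17.3° − 7·2.514 = 151.4; c'Δl = 14.08; W sinα = 52.6
Slice 5: Δl = 2.4/cos29.9° = 2.768 m; N'_5 = 133·cos29.9° − 4·2.768 = 104.2; c'Δl = 15.50; W sinα = 66.3
Slice 6: Δl = 2.4/cos44.4° = 3.359 m; N'_6 = 57·cos44.4° − 12·3.359 = 0.4; c'Δl = 18.81; W sinα = 39.9
Σc'Δl = 77.2 kN/m; ΣN' = 396.0 kN/m; ΣW sinα = 166.5 kN/m
Resisting = 77.2 + 396.0·tan34.3° = 77.2 + 270.1 = 347.3 kN/m
FS = 347.3 / 166.5 = 2.086

FS = 2.09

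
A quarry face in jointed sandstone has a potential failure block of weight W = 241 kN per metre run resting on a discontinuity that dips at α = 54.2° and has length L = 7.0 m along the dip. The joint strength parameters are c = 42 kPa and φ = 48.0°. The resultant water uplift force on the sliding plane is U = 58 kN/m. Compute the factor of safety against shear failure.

FS = 1.98

Resolving the block weight along and normal to the plane and applying the Mohr–Coulomb strength on the joint:
N' = W cosα − U = 241·cos54.2° − 58 = 83.0 kN/m
Driving force T = W sinα = 241·sin54.2° = 195.5 kN/m
Resisting force R = c·L + N'·tanφ = 42·7.0 + 83.0·tan48.0° = 294.0 + 92.2 = 386.2 kN/m
FS = R / T = 386.2 / 195.5 = 1.976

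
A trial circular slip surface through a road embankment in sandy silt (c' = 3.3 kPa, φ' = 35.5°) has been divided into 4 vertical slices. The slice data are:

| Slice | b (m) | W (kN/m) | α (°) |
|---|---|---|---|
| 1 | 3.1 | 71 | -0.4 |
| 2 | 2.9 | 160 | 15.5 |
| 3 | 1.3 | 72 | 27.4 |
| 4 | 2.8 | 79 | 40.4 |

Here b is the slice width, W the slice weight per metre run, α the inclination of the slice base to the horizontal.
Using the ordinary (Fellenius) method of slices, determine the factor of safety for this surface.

Ordinary method of slices: FS = Σ[c'·Δl_i + (W_i cosα_i)·tanφ'] / Σ W_i sinα_i, with Δl_i = b_i / cosα_i.
Slice 1: Δl = 3.1/cos(-0.4°) = 3.100 m; N'_1 = 71·cos(-0.4°) = 71.0; c'Δl = 10.23; W sinα = -0.5
Slice 2: Δl = 2.9/cos15.5° = 3.009 m; N'_2 = 160·cos15.5° = 154.2; c'Δl = 9.93; W sinα = 42.8
Slice 3: Δl = 1.3/cos27.4° = 1.464 m; N'_3 = 72·cos27.4° = 63.9; c'Δl = 4.83; W sinα = 33.1
Slice 4: Δl = 2.8/cos40.4° = 3.677 m; N'_4 = 79·cos40.4° = 60.2; c'Δl = 12.13; W sinα = 51.2
Σc'Δl = 37.1 kN/m; ΣN' = 349.3 kN/m; ΣW sinα = 126.6 kN/m
Resisting = 37.1 + 349.3·tan35.5° = 37.1 + 249.1 = 286.3 kN/m
FS = 286.3 / 126.6 = 2.261

FS = 2.26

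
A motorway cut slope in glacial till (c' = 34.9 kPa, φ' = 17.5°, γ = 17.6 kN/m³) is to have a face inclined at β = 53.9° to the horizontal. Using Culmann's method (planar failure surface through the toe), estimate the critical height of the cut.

Culmann's analysis gives the critical failure plane at α_cr = (β + φ')/2 = (53.9 + 17.5)/2 = 35.7°, and the critical height
H_c = (4c'/γ) · sinβ cosφ' / [1 − cos(β − φ')]
    = (4·34.9/17.6) · sin53.9°·cos17.5° / [1 − cos(36.4°)]
    = 7.932 · 0.8080·0.9537 / [1 − 0.8049]
    = 7.932 · 0.7706 / 0.1951
    = 31.33 m

H_c = 31.33 m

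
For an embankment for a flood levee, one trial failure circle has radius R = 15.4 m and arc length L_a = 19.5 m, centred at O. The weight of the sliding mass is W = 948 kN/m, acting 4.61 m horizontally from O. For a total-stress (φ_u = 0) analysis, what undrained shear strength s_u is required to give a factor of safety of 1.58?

s_u = 23.0 kPa

FS = s_u·L_a·R / (W·d), so s_u = FS·W·d / (L_a·R).
s_u = 1.58·948·4.61 / (19.50·15.4) = 6905.0 / 300.30 = 22.99 kPa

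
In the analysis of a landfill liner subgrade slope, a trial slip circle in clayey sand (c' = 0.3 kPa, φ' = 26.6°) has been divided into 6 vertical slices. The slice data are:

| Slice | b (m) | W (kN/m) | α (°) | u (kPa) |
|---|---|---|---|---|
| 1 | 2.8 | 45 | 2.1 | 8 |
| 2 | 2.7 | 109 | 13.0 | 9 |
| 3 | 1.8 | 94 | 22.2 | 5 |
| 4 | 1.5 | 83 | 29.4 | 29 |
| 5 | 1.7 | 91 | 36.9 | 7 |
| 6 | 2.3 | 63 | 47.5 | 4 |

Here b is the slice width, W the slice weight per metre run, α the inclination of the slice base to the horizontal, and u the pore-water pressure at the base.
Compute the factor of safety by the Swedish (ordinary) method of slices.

FS = 0.74

Ordinary method of slices: FS = Σ[c'·Δl_i + (W_i cosα_i − u_i·Δl_i)·tanφ'] / Σ W_i sinα_i, with Δl_i = b_i / cosα_i.
Slice 1: Δl = 2.8/cos2.1° = 2.802 m; N'_1 = 45·cos2.1° − 8·2.802 = 22.6; c'Δl = 0.84; W sinα = 1.6
Slice 2: Δl = 2.7/cos13.0° = 2.771 m; N'_2 = 109·cos13.0° − 9·2.771 = 81.3; c'Δl = 0.83; W sinα = 24.5
Slice 3: Δl = 1.8/cos22.2° = 1.944 m; N'_3 = 94·cos22.2° − 5·1.944 = 77.3; c'Δl = 0.58; W sinα = 35.5
Slice 4: Δl = 1.5/cos29.4° = 1.722 m; N'_4 = 83·cos29.4° − 29·1.722 = 22.4; c'Δl = 0.52; W sinα = 40.7
Slice 5: Δl = 1.7/cos36.9° = 2.126 m; N'_5 = 91·cos36.9° − 7·2.126 = 57.9; c'Δl = 0.64; W sinα = 54.6
Slice 6: Δl = 2.3/cos47.5° = 3.404 m; N'_6 = 63·cos47.5° − 4·3.404 = 28.9; c'Δl = 1.02; W sinα = 46.4
Σc'Δl = 4.4 kN/m; ΣN' = 290.3 kN/m; ΣW sinα = 203.5 kN/m
Resisting = 4.4 + 290.3·tan26.6° = 4.4 + 145.4 = 149.8 kN/m
FS = 149.8 / 203.5 = 0.736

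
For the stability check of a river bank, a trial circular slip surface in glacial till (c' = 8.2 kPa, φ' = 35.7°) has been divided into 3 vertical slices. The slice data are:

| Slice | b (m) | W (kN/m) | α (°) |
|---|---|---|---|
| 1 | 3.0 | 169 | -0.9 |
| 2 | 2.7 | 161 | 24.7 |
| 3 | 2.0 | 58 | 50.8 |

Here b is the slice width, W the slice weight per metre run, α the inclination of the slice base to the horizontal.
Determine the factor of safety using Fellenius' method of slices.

FS = 2.99

Ordinary method of slices: FS = Σ[c'·Δl_i + (W_i cosα_i)·tanφ'] / Σ W_i sinα_i, with Δl_i = b_i / cosα_i.
Slice 1: Δl = 3.0/cos(-0.9°) = 3.000 m; N'_1 = 169·cos(-0.9°) = 169.0; c'Δl = 24.60; W sinα = -2.7
Slice 2: Δl = 2.7/cos24.7° = 2.972 m; N'_2 = 161·cos24.7° = 146.3; c'Δl = 24.37; W sinα = 67.3
Slice 3: Δl = 2.0/cos50.8° = 3.164 m; N'_3 = 58·cos50.8° = 36.7; c'Δl = 25.95; W sinα = 44.9
Σc'Δl = 74.9 kN/m; ΣN' = 351.9 kN/m; ΣW sinα = 109.6 kN/m
Resisting = 74.9 + 351.9·tan35.7° = 74.9 + 252.9 = 327.8 kN/m
FS = 327.8 / 109.6 = 2.992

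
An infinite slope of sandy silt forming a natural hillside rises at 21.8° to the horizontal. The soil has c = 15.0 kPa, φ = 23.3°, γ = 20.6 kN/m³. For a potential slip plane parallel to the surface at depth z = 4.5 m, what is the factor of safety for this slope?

FS = 1.55

For an infinite slope with a slip plane parallel to the surface (no pore pressure): FS = [c + γz cos²β tanφ] / [γz sinβ cosβ].
γz = 20.6·4.5 = 92.70 kN/m²
Numerator = 15.0 + 92.70·cos²21.8°·tan23.3° = 15.0 + 92.70·0.8621·0.4307 = 49.417 kPa
Denominator = 92.70·sin21.8°·cos21.8° = 92.70·0.3714·0.9285 = 31.964 kPa
FS = 49.417 / 31.964 = 1.546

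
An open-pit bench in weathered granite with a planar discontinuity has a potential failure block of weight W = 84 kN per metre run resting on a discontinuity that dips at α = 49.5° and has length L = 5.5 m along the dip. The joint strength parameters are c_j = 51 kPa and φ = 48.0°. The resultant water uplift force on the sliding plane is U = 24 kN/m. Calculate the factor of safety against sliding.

FS = 4.92

Resolving the block weight along and normal to the plane and applying the Mohr–Coulomb strength on the joint:
N' = W cosα − U = 84·cos49.5° − 24 = 30.6 kN/m
Driving force T = W sinα = 84·sin49.5° = 63.9 kN/m
Resisting force R = c_j·L + N'·tanφ = 51·5.5 + 30.6·tan48.0° = 280.5 + 33.9 = 314.4 kN/m
FS = R / T = 314.4 / 63.9 = 4.923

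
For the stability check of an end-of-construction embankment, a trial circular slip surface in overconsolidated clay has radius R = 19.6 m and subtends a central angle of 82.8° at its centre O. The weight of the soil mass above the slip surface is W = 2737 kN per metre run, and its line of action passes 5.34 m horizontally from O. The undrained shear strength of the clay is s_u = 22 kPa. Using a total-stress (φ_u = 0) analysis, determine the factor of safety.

Taking moments about the centre O, the resisting moment is provided by the undrained shear strength acting along the arc:
Arc length L_a = R·θ = 19.6·(82.8°·π/180) = 19.6·1.4451 = 28.32 m
M_R = s_u·L_a·R = 22·28.32·19.6 = 12213.6 kN·m/m
M_D = W·d = 2737·5.34 = 14615.6 kN·m/m
FS = M_R / M_D = 12213.6 / 14615.6 = 0.836

FS = 0.84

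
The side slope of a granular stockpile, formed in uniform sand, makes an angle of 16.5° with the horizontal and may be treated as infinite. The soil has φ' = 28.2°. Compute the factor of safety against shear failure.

FS = 1.81

For a dry cohesionless infinite slope the factor of safety is FS = tanφ' / tanβ.
FS = tan28.2° / tan16.5° = 0.5362 / 0.2962 = 1.810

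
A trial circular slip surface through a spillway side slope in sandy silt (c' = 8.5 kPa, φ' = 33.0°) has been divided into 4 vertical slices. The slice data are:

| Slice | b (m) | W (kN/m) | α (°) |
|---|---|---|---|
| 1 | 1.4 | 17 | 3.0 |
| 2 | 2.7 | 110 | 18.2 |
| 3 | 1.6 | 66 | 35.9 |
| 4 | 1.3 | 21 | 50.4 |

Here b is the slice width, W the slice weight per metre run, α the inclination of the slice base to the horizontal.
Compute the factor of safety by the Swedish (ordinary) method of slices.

FS = 2.14

Ordinary method of slices: FS = Σ[c'·Δl_i + (W_i cosα_i)·tanφ'] / Σ W_i sinα_i, with Δl_i = b_i / cosα_i.
Slice 1: Δl = 1.4/cos3.0° = 1.402 m; N'_1 = 17·cos3.0° = 17.0; c'Δl = 11.92; W sinα = 0.9
Slice 2: Δl = 2.7/cos18.2° = 2.842 m; N'_2 = 110·cos18.2° = 104.5; c'Δl = 24.16; W sinα = 34.4
Slice 3: Δl = 1.6/cos35.9° = 1.975 m; N'_3 = 66·cos35.9° = 53.5; c'Δl = 16.79; W sinα = 38.7
Slice 4: Δl = 1.3/cos50.4° = 2.039 m; N'_4 = 21·cos50.4° = 13.4; c'Δl = 17.34; W sinα = 16.2
Σc'Δl = 70.2 kN/m; ΣN' = 188.3 kN/m; ΣW sinα = 90.1 kN/m
Resisting = 70.2 + 188.3·tan33.0° = 70.2 + 122.3 = 192.5 kN/m
FS = 192.5 / 90.1 = 2.136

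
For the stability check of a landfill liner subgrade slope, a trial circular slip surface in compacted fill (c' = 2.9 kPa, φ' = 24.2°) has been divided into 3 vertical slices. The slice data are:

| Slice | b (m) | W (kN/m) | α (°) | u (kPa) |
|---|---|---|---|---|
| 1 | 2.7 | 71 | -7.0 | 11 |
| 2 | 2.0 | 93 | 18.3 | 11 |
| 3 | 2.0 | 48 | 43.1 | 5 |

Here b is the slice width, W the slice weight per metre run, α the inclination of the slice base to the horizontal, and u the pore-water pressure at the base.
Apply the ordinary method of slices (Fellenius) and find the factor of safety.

FS = 1.48

Ordinary method of slices: FS = Σ[c'·Δl_i + (W_i cosα_i − u_i·Δl_i)·tanφ'] / Σ W_i sinα_i, with Δl_i = b_i / cosα_i.
Slice 1: Δl = 2.7/cos(-7.0°) = 2.720 m; N'_1 = 71·cos(-7.0°) − 11·2.720 = 40.5; c'Δl = 7.89; W sinα = -8.7
Slice 2: Δl = 2.0/cos18.3° = 2.107 m; N'_2 = 93·cos18.3° − 11·2.107 = 65.1; c'Δl = 6.11; W sinα = 29.2
Slice 3: Δl = 2.0/cos43.1° = 2.739 m; N'_3 = 48·cos43.1° − 5·2.739 = 21.4; c'Δl = 7.94; W sinα = 32.8
Σc'Δl = 21.9 kN/m; ΣN' = 127.0 kN/m; ΣW sinα = 53.3 kN/m
Resisting = 21.9 + 127.0·tan24.2° = 21.9 + 57.1 = 79.0 kN/m
FS = 79.0 / 53.3 = 1.481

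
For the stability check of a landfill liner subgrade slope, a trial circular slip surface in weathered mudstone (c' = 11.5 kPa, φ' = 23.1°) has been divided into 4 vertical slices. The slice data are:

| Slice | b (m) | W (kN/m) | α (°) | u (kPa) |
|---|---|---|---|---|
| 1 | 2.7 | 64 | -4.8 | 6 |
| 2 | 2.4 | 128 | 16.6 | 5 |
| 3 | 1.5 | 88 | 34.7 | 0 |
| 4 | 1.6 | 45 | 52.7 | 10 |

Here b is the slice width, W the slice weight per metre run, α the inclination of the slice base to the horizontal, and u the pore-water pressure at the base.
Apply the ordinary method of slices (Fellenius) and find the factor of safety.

FS = 1.79

Ordinary method of slices: FS = Σ[c'·Δl_i + (W_i cosα_i − u_i·Δl_i)·tanφ'] / Σ W_i sinα_i, with Δl_i = b_i / cosα_i.
Slice 1: Δl = 2.7/cos(-4.8°) = 2.710 m; N'_1 = 64·cos(-4.8°) − 6·2.710 = 47.5; c'Δl = 31.16; W sinα = -5.4
Slice 2: Δl = 2.4/cos16.6° = 2.504 m; N'_2 = 128·cos16.6° − 5·2.504 = 110.1; c'Δl = 28.80; W sinα = 36.6
Slice 3: Δl = 1.5/cos34.7° = 1.824 m; N'_3 = 88·cos34.7° − 0·1.824 = 72.3; c'Δl = 20.98; W sinα = 50.1
Slice 4: Δl = 1.6/cos52.7° = 2.640 m; N'_4 = 45·cos52.7° − 10·2.640 = 0.9; c'Δl = 30.36; W sinα = 35.8
Σc'Δl = 111.3 kN/m; ΣN' = 230.9 kN/m; ΣW sinα = 117.1 kN/m
Resisting = 111.3 + 230.9·tan23.1° = 111.3 + 98.5 = 209.8 kN/m
FS = 209.8 / 117.1 = 1.791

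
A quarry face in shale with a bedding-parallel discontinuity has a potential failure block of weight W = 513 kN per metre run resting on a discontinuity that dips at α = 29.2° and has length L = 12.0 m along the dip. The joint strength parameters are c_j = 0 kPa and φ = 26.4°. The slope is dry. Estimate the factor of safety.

Resolving the block weight along and normal to the plane and applying the Mohr–Coulomb strength on the joint:
N' = W cosα = 513·cos29.2° = 447.8 kN/m
Driving force T = W sinα = 513·sin29.2° = 250.3 kN/m
Resisting force R = c_j·L + N'·tanφ = 0·12.0 + 447.8·tan26.4° = 0.0 + 222.3 = 222.3 kN/m
FS = R / T = 222.3 / 250.3 = 0.888

FS = 0.89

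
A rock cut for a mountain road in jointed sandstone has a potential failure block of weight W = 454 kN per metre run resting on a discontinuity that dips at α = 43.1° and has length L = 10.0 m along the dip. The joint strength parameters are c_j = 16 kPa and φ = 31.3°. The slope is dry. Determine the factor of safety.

FS = 1.17

Resolving the block weight along and normal to the plane and applying the Mohr–Coulomb strength on the joint:
N' = W cosα = 454·cos43.1° = 331.5 kN/m
Driving force T = W sinα = 454·sin43.1° = 310.2 kN/m
Resisting force R = c_j·L + N'·tanφ = 16·10.0 + 331.5·tan31.3° = 160.0 + 201.6 = 361.6 kN/m
FS = R / T = 361.6 / 310.2 = 1.166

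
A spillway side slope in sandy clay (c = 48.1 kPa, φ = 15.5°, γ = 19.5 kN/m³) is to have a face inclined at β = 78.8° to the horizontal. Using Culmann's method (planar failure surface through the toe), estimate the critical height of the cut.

Culmann's analysis gives the critical failure plane at α_cr = (β + φ)/2 = (78.8 + 15.5)/2 = 47.1°, and the critical height
H_c = (4c/γ) · sinβ cosφ / [1 − cos(β − φ)]
    = (4·48.1/19.5) · sin78.8°·cos15.5° / [1 − cos(63.3°)]
    = 9.867 · 0.9810·0.9636 / [1 − 0.4493]
    = 9.867 · 0.9453 / 0.5507
    = 16.94 m

H_c = 16.94 m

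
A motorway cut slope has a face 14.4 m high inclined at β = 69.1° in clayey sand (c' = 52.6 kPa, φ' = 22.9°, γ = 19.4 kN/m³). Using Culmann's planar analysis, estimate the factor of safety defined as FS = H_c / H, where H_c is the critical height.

FS = 2.11

H_c = (4c'/γ) · sinβ cosφ' / [1 − cos(β − φ')]
    = (4·52.6/19.4) · sin69.1°·cos22.9° / [1 − cos46.2°]
    = 10.845 · 0.8606 / 0.3079 = 30.32 m
FS = H_c / H = 30.32 / 14.4 = 2.105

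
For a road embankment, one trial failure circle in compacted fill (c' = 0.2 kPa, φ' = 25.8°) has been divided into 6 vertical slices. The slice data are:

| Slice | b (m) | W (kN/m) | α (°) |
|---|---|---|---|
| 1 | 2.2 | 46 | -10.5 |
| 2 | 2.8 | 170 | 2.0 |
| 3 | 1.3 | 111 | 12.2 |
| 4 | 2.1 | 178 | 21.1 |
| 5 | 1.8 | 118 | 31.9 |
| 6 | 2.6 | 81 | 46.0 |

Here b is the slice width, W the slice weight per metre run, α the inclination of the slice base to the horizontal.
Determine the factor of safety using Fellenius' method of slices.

FS = 1.53

Ordinary method of slices: FS = Σ[c'·Δl_i + (W_i cosα_i)·tanφ'] / Σ W_i sinα_i, with Δl_i = b_i / cosα_i.
Slice 1: Δl = 2.2/cos(-10.5°) = 2.237 m; N'_1 = 46·cos(-10.5°) = 45.2; c'Δl = 0.45; W sinα = -8.4
Slice 2: Δl = 2.8/cos2.0° = 2.802 m; N'_2 = 170·cos2.0° = 169.9; c'Δl = 0.56; W sinα = 5.9
Slice 3: Δl = 1.3/cos12.2° = 1.330 m; N'_3 = 111·cos12.2° = 108.5; c'Δl = 0.27; W sinα = 23.5
Slice 4: Δl = 2.1/cos21.1° = 2.251 m; N'_4 = 178·cos21.1° = 166.1; c'Δl = 0.45; W sinα = 64.1
Slice 5: Δl = 1.8/cos31.9° = 2.120 m; N'_5 = 118·cos31.9° = 100.2; c'Δl = 0.42; W sinα = 62.4
Slice 6: Δl = 2.6/cos46.0° = 3.743 m; N'_6 = 81·cos46.0° = 56.3; c'Δl = 0.75; W sinα = 58.3
Σc'Δl = 2.9 kN/m; ΣN' = 646.1 kN/m; ΣW sinα = 205.7 kN/m
Resisting = 2.9 + 646.1·tan25.8° = 2.9 + 312.4 = 315.2 kN/m
FS = 315.2 / 205.7 = 1.532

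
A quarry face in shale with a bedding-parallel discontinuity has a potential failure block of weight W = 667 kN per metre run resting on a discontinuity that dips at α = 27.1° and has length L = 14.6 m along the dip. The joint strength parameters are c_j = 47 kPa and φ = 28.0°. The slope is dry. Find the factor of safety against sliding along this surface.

Resolving the block weight along and normal to the plane and applying the Mohr–Coulomb strength on the joint:
N' = W cosα = 667·cos27.1° = 593.8 kN/m
Driving force T = W sinα = 667·sin27.1° = 303.8 kN/m
Resisting force R = c_j·L + N'·tanφ = 47·14.6 + 593.8·tan28.0° = 686.2 + 315.7 = 1001.9 kN/m
FS = R / T = 1001.9 / 303.8 = 3.297

FS = 3.30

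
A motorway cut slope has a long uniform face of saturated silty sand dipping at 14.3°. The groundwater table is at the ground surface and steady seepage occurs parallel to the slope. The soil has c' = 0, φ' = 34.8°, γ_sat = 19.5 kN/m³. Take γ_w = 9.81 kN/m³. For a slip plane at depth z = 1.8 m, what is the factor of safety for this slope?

FS = 1.35

With seepage parallel to the slope and the water table at the surface, the effective normal stress on the slip plane uses the buoyant unit weight γ' = γ_sat − γ_w while the driving shear stress uses γ_sat:
FS = [c' + γ' z cos²β tanφ'] / [γ_sat z sinβ cosβ]
(For c' = 0 this reduces to FS = (γ'/γ_sat)·tanφ'/tanβ.)
γ' = 19.5 − 9.81 = 9.69 kN/m³
Numerator = 0.0 + 9.69·1.8·cos²14.3°·tan34.8° = 0.0 + 9.69·1.8·0.9390·0.6950 = 11.383 kPa
Denominator = 19.5·1.8·sin14.3°·cos14.3° = 19.5·1.8·0.2470·0.9690 = 8.401 kPa
FS = 11.383 / 8.401 = 1.355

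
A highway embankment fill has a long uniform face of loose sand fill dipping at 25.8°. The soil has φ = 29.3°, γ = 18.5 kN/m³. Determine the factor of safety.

FS = 1.16

For a dry cohesionless infinite slope the factor of safety is FS = tanφ / tanβ.
FS = tan29.3° / tan25.8° = 0.5612 / 0.4834 = 1.161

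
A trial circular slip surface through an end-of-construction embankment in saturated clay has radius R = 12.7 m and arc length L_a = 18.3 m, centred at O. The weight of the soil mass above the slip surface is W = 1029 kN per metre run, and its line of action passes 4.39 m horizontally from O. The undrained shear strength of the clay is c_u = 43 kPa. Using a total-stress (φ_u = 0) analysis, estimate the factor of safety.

Taking moments about the centre O, the resisting moment is provided by the undrained shear strength acting along the arc:
M_R = c_u·L_a·R = 43·18.30·12.7 = 9993.6 kN·m/m
M_D = W·d = 1029·4.39 = 4517.3 kN·m/m
FS = M_R / M_D = 9993.6 / 4517.3 = 2.212

FS = 2.21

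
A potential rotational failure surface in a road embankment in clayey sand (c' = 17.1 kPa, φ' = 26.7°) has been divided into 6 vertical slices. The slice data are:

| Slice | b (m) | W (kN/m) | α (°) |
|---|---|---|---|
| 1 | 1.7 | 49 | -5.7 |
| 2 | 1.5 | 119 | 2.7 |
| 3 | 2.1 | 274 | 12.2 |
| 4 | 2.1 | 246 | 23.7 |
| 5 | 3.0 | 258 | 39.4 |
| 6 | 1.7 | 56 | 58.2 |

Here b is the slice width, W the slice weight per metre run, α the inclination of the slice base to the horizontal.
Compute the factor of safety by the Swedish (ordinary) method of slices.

FS = 1.90

Ordinary method of slices: FS = Σ[c'·Δl_i + (W_i cosα_i)·tanφ'] / Σ W_i sinα_i, with Δl_i = b_i / cosα_i.
Slice 1: Δl = 1.7/cos(-5.7°) = 1.708 m; N'_1 = 49·cos(-5.7°) = 48.8; c'Δl = 29.21; W sinα = -4.9
Slice 2: Δl = 1.5/cos2.7° = 1.502 m; N'_2 = 119·cos2.7° = 118.9; c'Δl = 25.68; W sinα = 5.6
Slice 3: Δl = 2.1/cos12.2° = 2.149 m; N'_3 = 274·cos12.2° = 267.8; c'Δl = 36.74; W sinα = 57.9
Slice 4: Δl = 2.1/cos23.7° = 2.293 m; N'_4 = 246·cos23.7° = 225.3; c'Δl = 39.22; W sinα = 98.9
Slice 5: Δl = 3.0/cos39.4° = 3.882 m; N'_5 = 258·cos39.4° = 199.4; c'Δl = 66.39; W sinα = 163.8
Slice 6: Δl = 1.7/cos58.2° = 3.226 m; N'_6 = 56·cos58.2° = 29.5; c'Δl = 55.17; W sinα = 47.6
Σc'Δl = 252.4 kN/m; ΣN' = 889.6 kN/m; ΣW sinα = 368.9 kN/m
Resisting = 252.4 + 889.6·tan26.7° = 252.4 + 447.4 = 699.8 kN/m
FS = 699.8 / 368.9 = 1.897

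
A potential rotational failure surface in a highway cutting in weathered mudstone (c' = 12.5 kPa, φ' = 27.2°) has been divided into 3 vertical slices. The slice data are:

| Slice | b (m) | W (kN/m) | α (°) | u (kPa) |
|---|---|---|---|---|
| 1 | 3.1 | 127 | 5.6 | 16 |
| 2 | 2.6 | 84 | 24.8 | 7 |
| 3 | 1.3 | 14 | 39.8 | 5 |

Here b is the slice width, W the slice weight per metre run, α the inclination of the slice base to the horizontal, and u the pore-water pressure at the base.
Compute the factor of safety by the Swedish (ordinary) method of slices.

Ordinary method of slices: FS = Σ[c'·Δl_i + (W_i cosα_i − u_i·Δl_i)·tanφ'] / Σ W_i sinα_i, with Δl_i = b_i / cosα_i.
Slice 1: Δl = 3.1/cos5.6° = 3.115 m; N'_1 = 127·cos5.6° − 16·3.115 = 76.6; c'Δl = 38.94; W sinα = 12.4
Slice 2: Δl = 2.6/cos24.8° = 2.864 m; N'_2 = 84·cos24.8° − 7·2.864 = 56.2; c'Δl = 35.80; W sinα = 35.2
Slice 3: Δl = 1.3/cos39.8° = 1.692 m; N'_3 = 14·cos39.8° − 5·1.692 = 2.3; c'Δl = 21.15; W sinα = 9.0
Σc'Δl = 95.9 kN/m; ΣN' = 135.1 kN/m; ΣW sinα = 56.6 kN/m
Resisting = 95.9 + 135.1·tan27.2° = 95.9 + 69.4 = 165.3 kN/m
FS = 165.3 / 56.6 = 2.921

FS = 2.92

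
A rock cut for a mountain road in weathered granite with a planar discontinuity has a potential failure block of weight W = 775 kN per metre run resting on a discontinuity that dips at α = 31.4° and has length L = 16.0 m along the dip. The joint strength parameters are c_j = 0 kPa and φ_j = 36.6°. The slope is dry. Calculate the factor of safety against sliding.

Resolving the block weight along and normal to the plane and applying the Mohr–Coulomb strength on the joint:
N' = W cosα = 775·cos31.4° = 661.5 kN/m
Driving force T = W sinα = 775·sin31.4° = 403.8 kN/m
Resisting force R = c_j·L + N'·tanφ_j = 0·16.0 + 661.5·tan36.6° = 0.0 + 491.3 = 491.3 kN/m
FS = R / T = 491.3 / 403.8 = 1.217

FS = 1.22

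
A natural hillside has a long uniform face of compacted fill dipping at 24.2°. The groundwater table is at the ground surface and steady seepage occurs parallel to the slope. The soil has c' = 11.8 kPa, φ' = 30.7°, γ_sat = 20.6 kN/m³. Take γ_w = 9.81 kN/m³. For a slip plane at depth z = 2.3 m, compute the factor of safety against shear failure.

FS = 1.36

With seepage parallel to the slope and the water table at the surface, the effective normal stress on the slip plane uses the buoyant unit weight γ' = γ_sat − γ_w while the driving shear stress uses γ_sat:
FS = [c' + γ' z cos²β tanφ'] / [γ_sat z sinβ cosβ]
γ' = 20.6 − 9.81 = 10.79 kN/m³
Numerator = 11.8 + 10.79·2.3·cos²24.2°·tan30.7° = 11.8 + 10.79·2.3·0.8320·0.5938 = 24.059 kPa
Denominator = 20.6·2.3·sin24.2°·cos24.2° = 20.6·2.3·0.4099·0.9121 = 17.715 kPa
FS = 24.059 / 17.715 = 1.358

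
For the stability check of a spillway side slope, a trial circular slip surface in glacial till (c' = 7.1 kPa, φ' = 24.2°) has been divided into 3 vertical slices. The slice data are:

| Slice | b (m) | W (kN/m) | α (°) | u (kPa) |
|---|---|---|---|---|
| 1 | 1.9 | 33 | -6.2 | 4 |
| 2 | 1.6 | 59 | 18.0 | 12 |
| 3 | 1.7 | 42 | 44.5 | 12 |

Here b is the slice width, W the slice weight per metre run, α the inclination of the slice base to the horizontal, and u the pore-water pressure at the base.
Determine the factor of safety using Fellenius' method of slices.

FS = 1.60

Ordinary method of slices: FS = Σ[c'·Δl_i + (W_i cosα_i − u_i·Δl_i)·tanφ'] / Σ W_i sinα_i, with Δl_i = b_i / cosα_i.
Slice 1: Δl = 1.9/cos(-6.2°) = 1.911 m; N'_1 = 33·cos(-6.2°) − 4·1.911 = 25.2; c'Δl = 13.57; W sinα = -3.6
Slice 2: Δl = 1.6/cos18.0° = 1.682 m; N'_2 = 59·cos18.0° − 12·1.682 = 35.9; c'Δl = 11.94; W sinα = 18.2
Slice 3: Δl = 1.7/cos44.5° = 2.383 m; N'_3 = 42·cos44.5° − 12·2.383 = 1.4; c'Δl = 16.92; W sinα = 29.4
Σc'Δl = 42.4 kN/m; ΣN' = 62.4 kN/m; ΣW sinα = 44.1 kN/m
Resisting = 42.4 + 62.4·tan24.2° = 42.4 + 28.1 = 70.5 kN/m
FS = 70.5 / 44.1 = 1.598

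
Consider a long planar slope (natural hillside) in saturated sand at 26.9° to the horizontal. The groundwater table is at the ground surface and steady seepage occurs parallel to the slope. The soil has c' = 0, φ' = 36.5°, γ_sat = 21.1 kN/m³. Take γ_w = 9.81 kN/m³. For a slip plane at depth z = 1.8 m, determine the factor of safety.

FS = 0.78

With seepage parallel to the slope and the water table at the surface, the effective normal stress on the slip plane uses the buoyant unit weight γ' = γ_sat − γ_w while the driving shear stress uses γ_sat:
FS = [c' + γ' z cos²β tanφ'] / [γ_sat z sinβ cosβ]
(For c' = 0 this reduces to FS = (γ'/γ_sat)·tanφ'/tanβ.)
γ' = 21.1 − 9.81 = 11.29 kN/m³
Numerator = 0.0 + 11.29·1.8·cos²26.9°·tan36.5° = 0.0 + 11.29·1.8·0.7953·0.7400 = 11.959 kPa
Denominator = 21.1·1.8·sin26.9°·cos26.9° = 21.1·1.8·0.4524·0.8918 = 15.324 kPa
FS = 11.959 / 15.324 = 0.780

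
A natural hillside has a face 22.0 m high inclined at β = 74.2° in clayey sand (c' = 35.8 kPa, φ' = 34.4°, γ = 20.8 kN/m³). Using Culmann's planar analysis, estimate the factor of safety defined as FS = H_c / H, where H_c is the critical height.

H_c = (4c'/γ) · sinβ cosφ' / [1 − cos(β − φ')]
    = (4·35.8/20.8) · sin74.2°·cos34.4° / [1 − cos39.8°]
    = 6.885 · 0.7939 / 0.2317 = 23.59 m
FS = H_c / H = 23.59 / 22.0 = 1.072

FS = 1.07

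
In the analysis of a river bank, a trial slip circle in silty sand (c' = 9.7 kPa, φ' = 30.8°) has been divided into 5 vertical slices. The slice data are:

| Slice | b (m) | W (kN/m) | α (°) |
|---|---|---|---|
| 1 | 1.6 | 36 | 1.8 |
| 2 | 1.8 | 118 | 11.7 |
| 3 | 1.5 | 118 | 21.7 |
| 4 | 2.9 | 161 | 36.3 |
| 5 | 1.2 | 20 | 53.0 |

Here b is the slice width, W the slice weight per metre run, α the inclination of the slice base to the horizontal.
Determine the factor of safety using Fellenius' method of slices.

Ordinary method of slices: FS = Σ[c'·Δl_i + (W_i cosα_i)·tanφ'] / Σ W_i sinα_i, with Δl_i = b_i / cosα_i.
Slice 1: Δl = 1.6/cos1.8° = 1.601 m; N'_1 = 36·cos1.8° = 36.0; c'Δl = 15.53; W sinα = 1.1
Slice 2: Δl = 1.8/cos11.7° = 1.838 m; N'_2 = 118·cos11.7° = 115.5; c'Δl = 17.83; W sinα = 23.9
Slice 3: Δl = 1.5/cos21.7° = 1.614 m; N'_3 = 118·cos21.7° = 109.6; c'Δl = 15.66; W sinα = 43.6
Slice 4: Δl = 2.9/cos36.3° = 3.598 m; N'_4 = 161·cos36.3° = 129.8; c'Δl = 34.90; W sinα = 95.3
Slice 5: Δl = 1.2/cos53.0° = 1.994 m; N'_5 = 20·cos53.0° = 12.0; c'Δl = 19.34; W sinα = 16.0
Σc'Δl = 103.3 kN/m; ΣN' = 403.0 kN/m; ΣW sinα = 180.0 kN/m
Resisting = 103.3 + 403.0·tan30.8° = 103.3 + 240.2 = 343.5 kN/m
FS = 343.5 / 180.0 = 1.908

FS = 1.91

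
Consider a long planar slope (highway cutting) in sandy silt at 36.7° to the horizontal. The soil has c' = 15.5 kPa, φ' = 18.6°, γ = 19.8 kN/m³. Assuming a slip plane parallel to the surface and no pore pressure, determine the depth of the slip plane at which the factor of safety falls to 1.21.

Setting FS = 1.21 in FS = [c' + γz cos²β tanφ'] / [γz sinβ cosβ] and solving for z:
z = c' / [γ cosβ (FS·sinβ − cosβ·tanφ')]
  = 15.5 / [19.8·cos36.7°·(1.21·sin36.7° − cos36.7°·tan18.6°)]
  = 15.5 / [19.8·0.8018·(1.21·0.5976 − 0.8018·0.3365)]
  = 15.5 / 7.1962 = 2.154 m

z = 2.15 m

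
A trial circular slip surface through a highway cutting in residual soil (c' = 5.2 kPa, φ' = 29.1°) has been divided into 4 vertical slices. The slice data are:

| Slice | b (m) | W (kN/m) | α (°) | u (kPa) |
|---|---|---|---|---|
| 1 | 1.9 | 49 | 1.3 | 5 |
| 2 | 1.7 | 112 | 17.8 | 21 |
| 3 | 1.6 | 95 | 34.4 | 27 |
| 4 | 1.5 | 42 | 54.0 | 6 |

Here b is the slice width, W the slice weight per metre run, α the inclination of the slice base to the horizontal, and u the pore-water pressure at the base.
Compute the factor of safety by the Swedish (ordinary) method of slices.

FS = 1.00

Ordinary method of slices: FS = Σ[c'·Δl_i + (W_i cosα_i − u_i·Δl_i)·tanφ'] / Σ W_i sinα_i, with Δl_i = b_i / cosα_i.
Slice 1: Δl = 1.9/cos1.3° = 1.900 m; N'_1 = 49·cos1.3° − 5·1.900 = 39.5; c'Δl = 9.88; W sinα = 1.1
Slice 2: Δl = 1.7/cos17.8° = 1.785 m; N'_2 = 112·cos17.8° − 21·1.785 = 69.1; c'Δl = 9.28; W sinα = 34.2
Slice 3: Δl = 1.6/cos34.4° = 1.939 m; N'_3 = 95·cos34.4° − 27·1.939 = 26.0; c'Δl = 10.08; W sinα = 53.7
Slice 4: Δl = 1.5/cos54.0° = 2.552 m; N'_4 = 42·cos54.0° − 6·2.552 = 9.4; c'Δl = 13.27; W sinα = 34.0
Σc'Δl = 42.5 kN/m; ΣN' = 144.0 kN/m; ΣW sinα = 123.0 kN/m
Resisting = 42.5 + 144.0·tan29.1° = 42.5 + 80.2 = 122.7 kN/m
FS = 122.7 / 123.0 = 0.997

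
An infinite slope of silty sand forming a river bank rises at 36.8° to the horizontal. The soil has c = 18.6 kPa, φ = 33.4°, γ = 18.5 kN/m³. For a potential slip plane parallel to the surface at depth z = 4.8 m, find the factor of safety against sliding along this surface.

For an infinite slope with a slip plane parallel to the surface (no pore pressure): FS = [c + γz cos²β tanφ] / [γz sinβ cosβ].
γz = 18.5·4.8 = 88.80 kN/m²
Numerator = 18.6 + 88.80·cos²36.8°·tan33.4° = 18.6 + 88.80·0.6412·0.6594 = 56.142 kPa
Denominator = 88.80·sin36.8°·cos36.8° = 88.80·0.5990·0.8007 = 42.594 kPa
FS = 56.142 / 42.594 = 1.318

FS = 1.32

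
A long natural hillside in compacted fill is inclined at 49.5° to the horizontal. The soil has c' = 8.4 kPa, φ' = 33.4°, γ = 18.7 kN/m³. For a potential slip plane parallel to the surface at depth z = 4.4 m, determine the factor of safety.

FS = 0.77

For an infinite slope with a slip plane parallel to the surface (no pore pressure): FS = [c' + γz cos²β tanφ'] / [γz sinβ cosβ].
γz = 18.7·4.4 = 82.28 kN/m²
Numerator = 8.4 + 82.28·cos²49.5°·tan33.4° = 8.4 + 82.28·0.4218·0.6594 = 31.283 kPa
Denominator = 82.28·sin49.5°·cos49.5° = 82.28·0.7604·0.6494 = 40.633 kPa
FS = 31.283 / 40.633 = 0.770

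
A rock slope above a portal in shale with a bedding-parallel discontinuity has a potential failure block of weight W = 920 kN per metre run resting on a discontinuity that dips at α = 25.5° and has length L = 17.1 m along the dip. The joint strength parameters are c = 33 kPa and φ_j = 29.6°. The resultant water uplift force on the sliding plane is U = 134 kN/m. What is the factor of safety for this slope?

Resolving the block weight along and normal to the plane and applying the Mohr–Coulomb strength on the joint:
N' = W cosα − U = 920·cos25.5° − 134 = 696.4 kN/m
Driving force T = W sinα = 920·sin25.5° = 396.1 kN/m
Resisting force R = c·L + N'·tanφ_j = 33·17.1 + 696.4·tan29.6° = 564.3 + 395.6 = 959.9 kN/m
FS = R / T = 959.9 / 396.1 = 2.424

FS = 2.42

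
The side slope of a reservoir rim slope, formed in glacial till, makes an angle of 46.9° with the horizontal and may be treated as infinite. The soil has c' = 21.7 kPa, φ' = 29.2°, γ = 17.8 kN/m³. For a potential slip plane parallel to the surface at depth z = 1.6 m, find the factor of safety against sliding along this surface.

For an infinite slope with a slip plane parallel to the surface (no pore pressure): FS = [c' + γz cos²β tanφ'] / [γz sinβ cosβ].
γz = 17.8·1.6 = 28.48 kN/m²
Numerator = 21.7 + 28.48·cos²46.9°·tan29.2° = 21.7 + 28.48·0.4669·0.5589 = 29.131 kPa
Denominator = 28.48·sin46.9°·cos46.9° = 28.48·0.7302·0.6833 = 14.209 kPa
FS = 29.131 / 14.209 = 2.050

FS = 2.05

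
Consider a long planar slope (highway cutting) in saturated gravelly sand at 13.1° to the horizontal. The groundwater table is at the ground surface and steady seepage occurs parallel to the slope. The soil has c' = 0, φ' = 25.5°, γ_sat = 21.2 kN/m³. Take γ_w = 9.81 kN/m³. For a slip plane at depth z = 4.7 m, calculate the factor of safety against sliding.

FS = 1.10

With seepage parallel to the slope and the water table at the surface, the effective normal stress on the slip plane uses the buoyant unit weight γ' = γ_sat − γ_w while the driving shear stress uses γ_sat:
FS = [c' + γ' z cos²β tanφ'] / [γ_sat z sinβ cosβ]
(For c' = 0 this reduces to FS = (γ'/γ_sat)·tanφ'/tanβ.)
γ' = 21.2 − 9.81 = 11.39 kN/m³
Numerator = 0.0 + 11.39·4.7·cos²13.1°·tan25.5° = 0.0 + 11.39·4.7·0.9486·0.4770 = 24.222 kPa
Denominator = 21.2·4.7·sin13.1°·cos13.1° = 21.2·4.7·0.2267·0.9740 = 21.996 kPa
FS = 24.222 / 21.996 = 1.101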